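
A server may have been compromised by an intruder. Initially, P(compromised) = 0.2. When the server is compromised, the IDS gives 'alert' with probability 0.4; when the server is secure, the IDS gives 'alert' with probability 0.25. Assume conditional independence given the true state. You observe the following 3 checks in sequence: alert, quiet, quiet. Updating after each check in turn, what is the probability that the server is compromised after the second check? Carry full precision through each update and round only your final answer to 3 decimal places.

After 'alert': P(compromised) = 0.4·0.2000 / (0.4·0.2000 + 0.25·0.8000) ≈ 0.2857
After 'quiet': P(compromised) = 0.6·0.2857 / (0.6·0.2857 + 0.75·0.7143) ≈ 0.2424

0.242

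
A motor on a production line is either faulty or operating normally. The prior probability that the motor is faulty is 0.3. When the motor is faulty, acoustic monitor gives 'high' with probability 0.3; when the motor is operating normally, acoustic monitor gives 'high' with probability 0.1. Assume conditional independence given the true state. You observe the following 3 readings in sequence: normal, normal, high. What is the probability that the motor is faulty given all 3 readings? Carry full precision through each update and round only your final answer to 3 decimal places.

Apply Bayes' rule sequentially, carrying P(faulty) forward.
After 'normal': P(faulty) = 0.7·0.3000 / (0.7·0.3000 + 0.9·0.7000) ≈ 0.2500
After 'normal': P(faulty) = 0.7·0.2500 / (0.7·0.2500 + 0.9·0.7500) ≈ 0.2059
After 'high': P(faulty) = 0.3·0.2059 / (0.3·0.2059 + 0.1·0.7941) ≈ 0.4375

0.438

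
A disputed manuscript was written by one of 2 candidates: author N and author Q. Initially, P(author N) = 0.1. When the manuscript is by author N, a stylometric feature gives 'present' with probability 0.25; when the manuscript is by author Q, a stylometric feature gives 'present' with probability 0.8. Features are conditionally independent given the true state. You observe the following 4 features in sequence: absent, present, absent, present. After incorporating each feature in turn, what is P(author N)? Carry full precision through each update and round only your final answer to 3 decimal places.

After 'absent': P(author N) = 0.75·0.1000 / (0.75·0.1000 + 0.2·0.9000) ≈ 0.2941
After 'present': P(author N) = 0.25·0.2941 / (0.25·0.2941 + 0.8·0.7059) ≈ 0.1152
After 'absent': P(author N) = 0.75·0.1152 / (0.75·0.1152 + 0.2·0.8848) ≈ 0.3281
After 'present': P(author N) = 0.25·0.3281 / (0.25·0.3281 + 0.8·0.6719) ≈ 0.1324

0.132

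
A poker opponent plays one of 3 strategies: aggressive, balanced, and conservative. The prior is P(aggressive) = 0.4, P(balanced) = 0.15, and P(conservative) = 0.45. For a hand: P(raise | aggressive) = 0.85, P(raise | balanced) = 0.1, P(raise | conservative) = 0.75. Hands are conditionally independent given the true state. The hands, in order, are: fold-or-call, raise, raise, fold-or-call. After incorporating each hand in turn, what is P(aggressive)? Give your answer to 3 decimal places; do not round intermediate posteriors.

0.276

Each posterior becomes the prior for the next update.
After 'fold-or-call': normaliser = 0.15·0.4000 + 0.9·0.1500 + 0.25·0.4500; P(aggressive) ≈ 0.1951, P(balanced) ≈ 0.4390, P(conservative) ≈ 0.3659
After 'raise': normaliser = 0.85·0.1951 + 0.1·0.4390 + 0.75·0.3659; P(aggressive) ≈ 0.3426, P(balanced) ≈ 0.0907, P(conservative) ≈ 0.5668
After 'raise': normaliser = 0.85·0.3426 + 0.1·0.0907 + 0.75·0.5668; P(aggressive) ≈ 0.4015, P(balanced) ≈ 0.0125, P(conservative) ≈ 0.5860
After 'fold-or-call': normaliser = 0.15·0.4015 + 0.9·0.0125 + 0.25·0.5860; P(aggressive) ≈ 0.2763, P(balanced) ≈ 0.0516, P(conservative) ≈ 0.6721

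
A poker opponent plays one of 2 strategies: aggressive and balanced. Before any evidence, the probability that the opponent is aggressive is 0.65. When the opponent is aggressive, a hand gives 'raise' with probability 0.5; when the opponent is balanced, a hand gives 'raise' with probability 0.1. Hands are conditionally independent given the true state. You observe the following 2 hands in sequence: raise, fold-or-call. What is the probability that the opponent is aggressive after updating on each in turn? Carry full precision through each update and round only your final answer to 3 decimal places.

After 'raise': P(aggressive) = 0.5·0.6500 / (0.5·0.6500 + 0.1·0.3500) ≈ 0.9028
After 'fold-or-call': P(aggressive) = 0.5·0.9028 / (0.5·0.9028 + 0.9·0.0972) ≈ 0.8376

0.838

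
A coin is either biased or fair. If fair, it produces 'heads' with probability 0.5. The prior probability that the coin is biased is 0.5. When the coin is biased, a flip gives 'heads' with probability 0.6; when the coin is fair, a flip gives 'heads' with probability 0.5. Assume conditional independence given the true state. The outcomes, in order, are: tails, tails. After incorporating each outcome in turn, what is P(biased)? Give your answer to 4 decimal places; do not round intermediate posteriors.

0.3902

Each posterior becomes the prior for the next update.
After 'tails': P(biased) = 0.4·0.5000 / (0.4·0.5000 + 0.5·0.5000) ≈ 0.4444
After 'tails': P(biased) = 0.4·0.4444 / (0.4·0.4444 + 0.5·0.5556) ≈ 0.3902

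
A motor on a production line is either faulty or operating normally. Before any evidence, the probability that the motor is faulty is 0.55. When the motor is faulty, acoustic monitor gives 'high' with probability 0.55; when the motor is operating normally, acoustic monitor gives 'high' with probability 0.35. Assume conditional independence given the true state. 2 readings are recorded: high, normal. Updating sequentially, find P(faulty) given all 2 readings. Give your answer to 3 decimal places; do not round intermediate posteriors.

After 'high': P(faulty) = 0.55·0.5500 / (0.55·0.5500 + 0.35·0.4500) ≈ 0.6576
After 'normal': P(faulty) = 0.45·0.6576 / (0.45·0.6576 + 0.65·0.3424) ≈ 0.5708

0.571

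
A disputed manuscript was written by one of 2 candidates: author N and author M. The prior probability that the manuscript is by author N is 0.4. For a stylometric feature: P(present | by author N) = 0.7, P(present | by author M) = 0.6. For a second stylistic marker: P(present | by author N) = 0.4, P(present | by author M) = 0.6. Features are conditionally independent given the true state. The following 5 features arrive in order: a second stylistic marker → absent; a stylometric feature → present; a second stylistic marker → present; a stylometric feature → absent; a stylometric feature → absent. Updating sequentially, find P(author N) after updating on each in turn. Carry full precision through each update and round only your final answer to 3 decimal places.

Apply Bayes' rule sequentially, carrying P(author N) forward.
After a second stylistic marker='absent': P(author N) = 0.6·0.4000 / (0.6·0.4000 + 0.4·0.6000) ≈ 0.5000
After a stylometric feature='present': P(author N) = 0.7·0.5000 / (0.7·0.5000 + 0.6·0.5000) ≈ 0.5385
After a second stylistic marker='present': P(author N) = 0.4·0.5385 / (0.4·0.5385 + 0.6·0.4615) ≈ 0.4375
After a stylometric feature='absent': P(author N) = 0.3·0.4375 / (0.3·0.4375 + 0.4·0.5625) ≈ 0.3684
After a stylometric feature='absent': P(author N) = 0.3·0.3684 / (0.3·0.3684 + 0.4·0.6316) ≈ 0.3043

0.304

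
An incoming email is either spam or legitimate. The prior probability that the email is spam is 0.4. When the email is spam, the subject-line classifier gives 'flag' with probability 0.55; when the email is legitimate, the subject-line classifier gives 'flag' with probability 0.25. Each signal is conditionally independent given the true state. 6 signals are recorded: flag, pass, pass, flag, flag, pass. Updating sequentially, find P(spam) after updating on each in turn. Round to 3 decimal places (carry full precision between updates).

After 'flag': P(spam) = 0.55·0.4000 / (0.55·0.4000 + 0.25·0.6000) ≈ 0.5946
After 'pass': P(spam) = 0.45·0.5946 / (0.45·0.5946 + 0.75·0.4054) ≈ 0.4681
After 'pass': P(spam) = 0.45·0.4681 / (0.45·0.4681 + 0.75·0.5319) ≈ 0.3455
After 'flag': P(spam) = 0.55·0.3455 / (0.55·0.3455 + 0.25·0.6545) ≈ 0.5374
After 'flag': P(spam) = 0.55·0.5374 / (0.55·0.5374 + 0.25·0.4626) ≈ 0.7187
After 'pass': P(spam) = 0.45·0.7187 / (0.45·0.7187 + 0.75·0.2813) ≈ 0.6053

0.605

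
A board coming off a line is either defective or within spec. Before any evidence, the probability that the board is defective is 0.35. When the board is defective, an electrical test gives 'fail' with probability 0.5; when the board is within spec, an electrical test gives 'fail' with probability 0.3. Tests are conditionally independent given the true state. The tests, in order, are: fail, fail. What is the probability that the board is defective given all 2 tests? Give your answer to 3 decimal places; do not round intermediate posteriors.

After 'fail': P(defective) = 0.5·0.3500 / (0.5·0.3500 + 0.3·0.6500) ≈ 0.4730
After 'fail': P(defective) = 0.5·0.4730 / (0.5·0.4730 + 0.3·0.5270) ≈ 0.5993

0.599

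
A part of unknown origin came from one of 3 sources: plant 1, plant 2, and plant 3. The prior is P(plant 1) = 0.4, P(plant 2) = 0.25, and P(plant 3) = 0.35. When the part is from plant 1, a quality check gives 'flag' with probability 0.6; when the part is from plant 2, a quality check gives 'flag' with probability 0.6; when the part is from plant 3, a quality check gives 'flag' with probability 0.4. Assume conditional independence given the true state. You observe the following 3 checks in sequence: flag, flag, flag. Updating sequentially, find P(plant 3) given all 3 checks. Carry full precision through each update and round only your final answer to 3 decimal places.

After 'flag': normaliser = 0.6·0.4000 + 0.6·0.2500 + 0.4·0.3500; P(plant 1) ≈ 0.4528, P(plant 2) ≈ 0.2830, P(plant 3) ≈ 0.2642
After 'flag': normaliser = 0.6·0.4528 + 0.6·0.2830 + 0.4·0.2642; P(plant 1) ≈ 0.4966, P(plant 2) ≈ 0.3103, P(plant 3) ≈ 0.1931
After 'flag': normaliser = 0.6·0.4966 + 0.6·0.3103 + 0.4·0.1931; P(plant 1) ≈ 0.5307, P(plant 2) ≈ 0.3317, P(plant 3) ≈ 0.1376

0.138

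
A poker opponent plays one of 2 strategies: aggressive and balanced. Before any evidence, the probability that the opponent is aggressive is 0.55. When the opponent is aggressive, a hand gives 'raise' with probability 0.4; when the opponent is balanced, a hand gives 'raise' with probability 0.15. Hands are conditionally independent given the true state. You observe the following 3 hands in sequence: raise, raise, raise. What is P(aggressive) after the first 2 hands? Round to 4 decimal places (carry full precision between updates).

0.8968

After 'raise': P(aggressive) = 0.4·0.5500 / (0.4·0.5500 + 0.15·0.4500) ≈ 0.7652
After 'raise': P(aggressive) = 0.4·0.7652 / (0.4·0.7652 + 0.15·0.2348) ≈ 0.8968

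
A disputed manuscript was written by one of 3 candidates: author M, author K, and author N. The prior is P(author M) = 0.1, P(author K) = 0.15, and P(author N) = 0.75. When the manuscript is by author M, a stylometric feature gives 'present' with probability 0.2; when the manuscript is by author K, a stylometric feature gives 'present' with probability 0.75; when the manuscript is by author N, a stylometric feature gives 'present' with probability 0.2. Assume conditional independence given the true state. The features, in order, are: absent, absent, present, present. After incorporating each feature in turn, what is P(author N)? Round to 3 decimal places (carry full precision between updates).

Apply Bayes' rule sequentially, carrying P(author N) forward.
After 'absent': normaliser = 0.8·0.1000 + 0.25·0.1500 + 0.8·0.7500; P(author M) ≈ 0.1115, P(author K) ≈ 0.0523, P(author N) ≈ 0.8362
After 'absent': normaliser = 0.8·0.1115 + 0.25·0.0523 + 0.8·0.8362; P(author M) ≈ 0.1157, P(author K) ≈ 0.0169, P(author N) ≈ 0.8674
After 'present': normaliser = 0.2·0.1157 + 0.75·0.0169 + 0.2·0.8674; P(author M) ≈ 0.1105, P(author K) ≈ 0.0607, P(author N) ≈ 0.8288
After 'present': normaliser = 0.2·0.1105 + 0.75·0.0607 + 0.2·0.8288; P(author M) ≈ 0.0947, P(author K) ≈ 0.1951, P(author N) ≈ 0.7102

0.710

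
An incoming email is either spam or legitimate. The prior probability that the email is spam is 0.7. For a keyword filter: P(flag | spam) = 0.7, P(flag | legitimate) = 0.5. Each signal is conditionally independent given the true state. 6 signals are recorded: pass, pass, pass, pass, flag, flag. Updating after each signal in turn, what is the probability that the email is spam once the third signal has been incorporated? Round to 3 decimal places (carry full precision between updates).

0.335

After 'pass': P(spam) = 0.3·0.7000 / (0.3·0.7000 + 0.5·0.3000) ≈ 0.5833
After 'pass': P(spam) = 0.3·0.5833 / (0.3·0.5833 + 0.5·0.4167) ≈ 0.4565
After 'pass': P(spam) = 0.3·0.4565 / (0.3·0.4565 + 0.5·0.5435) ≈ 0.3351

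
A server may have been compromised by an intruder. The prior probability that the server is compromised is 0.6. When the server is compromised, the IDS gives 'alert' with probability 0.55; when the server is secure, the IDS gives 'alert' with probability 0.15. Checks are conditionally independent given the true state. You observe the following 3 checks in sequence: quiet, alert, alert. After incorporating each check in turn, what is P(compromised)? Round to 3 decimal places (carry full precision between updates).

After 'quiet': P(compromised) = 0.45·0.6000 / (0.45·0.6000 + 0.85·0.4000) ≈ 0.4426
After 'alert': P(compromised) = 0.55·0.4426 / (0.55·0.4426 + 0.15·0.5574) ≈ 0.7444
After 'alert': P(compromised) = 0.55·0.7444 / (0.55·0.7444 + 0.15·0.2556) ≈ 0.9144

0.914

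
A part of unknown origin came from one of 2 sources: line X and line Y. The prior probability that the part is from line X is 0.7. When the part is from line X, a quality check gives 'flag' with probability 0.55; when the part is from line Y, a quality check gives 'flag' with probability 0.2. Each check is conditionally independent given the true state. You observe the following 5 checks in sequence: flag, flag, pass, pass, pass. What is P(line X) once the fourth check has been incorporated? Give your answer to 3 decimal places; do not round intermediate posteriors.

After 'flag': P(line X) = 0.55·0.7000 / (0.55·0.7000 + 0.2·0.3000) ≈ 0.8652
After 'flag': P(line X) = 0.55·0.8652 / (0.55·0.8652 + 0.2·0.1348) ≈ 0.9464
After 'pass': P(line X) = 0.45·0.9464 / (0.45·0.9464 + 0.8·0.0536) ≈ 0.9085
After 'pass': P(line X) = 0.45·0.9085 / (0.45·0.9085 + 0.8·0.0915) ≈ 0.8481

0.848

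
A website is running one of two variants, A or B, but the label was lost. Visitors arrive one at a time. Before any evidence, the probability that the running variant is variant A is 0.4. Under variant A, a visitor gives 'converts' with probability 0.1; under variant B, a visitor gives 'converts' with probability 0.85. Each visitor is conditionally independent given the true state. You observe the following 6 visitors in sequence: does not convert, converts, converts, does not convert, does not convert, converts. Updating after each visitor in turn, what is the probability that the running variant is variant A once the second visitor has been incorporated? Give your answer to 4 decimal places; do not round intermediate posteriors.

Apply Bayes' rule sequentially, carrying P(A) forward.
After 'does not convert': P(A) = 0.9·0.4000 / (0.9·0.4000 + 0.15·0.6000) ≈ 0.8000
After 'converts': P(A) = 0.1·0.8000 / (0.1·0.8000 + 0.85·0.2000) ≈ 0.3200

0.3200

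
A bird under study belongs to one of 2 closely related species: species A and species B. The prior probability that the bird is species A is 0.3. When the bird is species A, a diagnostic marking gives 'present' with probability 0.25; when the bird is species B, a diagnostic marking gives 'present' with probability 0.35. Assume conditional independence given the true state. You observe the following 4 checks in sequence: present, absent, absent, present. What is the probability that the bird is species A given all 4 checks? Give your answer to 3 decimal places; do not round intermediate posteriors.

After 'present': P(species A) = 0.25·0.3000 / (0.25·0.3000 + 0.35·0.7000) ≈ 0.2344
After 'absent': P(species A) = 0.75·0.2344 / (0.75·0.2344 + 0.65·0.7656) ≈ 0.2610
After 'absent': P(species A) = 0.75·0.2610 / (0.75·0.2610 + 0.65·0.7390) ≈ 0.2896
After 'present': P(species A) = 0.25·0.2896 / (0.25·0.2896 + 0.35·0.7104) ≈ 0.2255

0.225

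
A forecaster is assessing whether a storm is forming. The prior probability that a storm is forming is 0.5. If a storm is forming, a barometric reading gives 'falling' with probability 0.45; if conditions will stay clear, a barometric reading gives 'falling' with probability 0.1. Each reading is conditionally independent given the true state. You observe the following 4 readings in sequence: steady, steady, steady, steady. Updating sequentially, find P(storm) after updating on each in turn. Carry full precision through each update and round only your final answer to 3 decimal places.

0.122

After 'steady': P(storm) = 0.55·0.5000 / (0.55·0.5000 + 0.9·0.5000) ≈ 0.3793
After 'steady': P(storm) = 0.55·0.3793 / (0.55·0.3793 + 0.9·0.6207) ≈ 0.2719
After 'steady': P(storm) = 0.55·0.2719 / (0.55·0.2719 + 0.9·0.7281) ≈ 0.1858
After 'steady': P(storm) = 0.55·0.1858 / (0.55·0.1858 + 0.9·0.8142) ≈ 0.1224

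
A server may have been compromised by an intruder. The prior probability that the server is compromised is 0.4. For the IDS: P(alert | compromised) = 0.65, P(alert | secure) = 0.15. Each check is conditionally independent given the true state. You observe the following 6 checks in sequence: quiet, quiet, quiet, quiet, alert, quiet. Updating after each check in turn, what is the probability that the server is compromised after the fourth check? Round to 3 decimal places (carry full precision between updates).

After 'quiet': P(compromised) = 0.35·0.4000 / (0.35·0.4000 + 0.85·0.6000) ≈ 0.2154
After 'quiet': P(compromised) = 0.35·0.2154 / (0.35·0.2154 + 0.85·0.7846) ≈ 0.1016
After 'quiet': P(compromised) = 0.35·0.1016 / (0.35·0.1016 + 0.85·0.8984) ≈ 0.0445
After 'quiet': P(compromised) = 0.35·0.0445 / (0.35·0.0445 + 0.85·0.9555) ≈ 0.0188

0.019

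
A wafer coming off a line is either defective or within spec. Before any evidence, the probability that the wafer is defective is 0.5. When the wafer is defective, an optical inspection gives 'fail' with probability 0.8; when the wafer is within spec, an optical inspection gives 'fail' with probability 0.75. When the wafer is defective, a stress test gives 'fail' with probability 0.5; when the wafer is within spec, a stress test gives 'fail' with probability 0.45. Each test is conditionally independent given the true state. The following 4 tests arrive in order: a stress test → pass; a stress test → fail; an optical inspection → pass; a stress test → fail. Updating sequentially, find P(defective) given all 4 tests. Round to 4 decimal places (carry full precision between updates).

0.4731

After a stress test='pass': P(defective) = 0.5·0.5000 / (0.5·0.5000 + 0.55·0.5000) ≈ 0.4762
After a stress test='fail': P(defective) = 0.5·0.4762 / (0.5·0.4762 + 0.45·0.5238) ≈ 0.5025
After an optical inspection='pass': P(defective) = 0.2·0.5025 / (0.2·0.5025 + 0.25·0.4975) ≈ 0.4469
After a stress test='fail': P(defective) = 0.5·0.4469 / (0.5·0.4469 + 0.45·0.5531) ≈ 0.4731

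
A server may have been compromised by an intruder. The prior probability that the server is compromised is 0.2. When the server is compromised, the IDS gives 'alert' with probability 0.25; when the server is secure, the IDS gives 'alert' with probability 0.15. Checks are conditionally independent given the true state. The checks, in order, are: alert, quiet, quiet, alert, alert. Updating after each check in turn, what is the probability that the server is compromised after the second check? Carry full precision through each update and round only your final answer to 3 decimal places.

After 'alert': P(compromised) = 0.25·0.2000 / (0.25·0.2000 + 0.15·0.8000) ≈ 0.2941
After 'quiet': P(compromised) = 0.75·0.2941 / (0.75·0.2941 + 0.85·0.7059) ≈ 0.2688

0.269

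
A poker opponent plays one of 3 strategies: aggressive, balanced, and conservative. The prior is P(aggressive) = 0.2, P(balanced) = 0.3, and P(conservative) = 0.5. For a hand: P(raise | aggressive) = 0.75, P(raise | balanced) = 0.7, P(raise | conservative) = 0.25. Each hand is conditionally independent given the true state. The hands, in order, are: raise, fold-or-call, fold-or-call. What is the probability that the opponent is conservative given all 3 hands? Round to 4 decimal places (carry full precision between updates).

0.7132

Apply Bayes' rule sequentially, carrying P(conservative) forward.
After 'raise': normaliser = 0.75·0.2000 + 0.7·0.3000 + 0.25·0.5000; P(aggressive) ≈ 0.3093, P(balanced) ≈ 0.4330, P(conservative) ≈ 0.2577
After 'fold-or-call': normaliser = 0.25·0.3093 + 0.3·0.4330 + 0.75·0.2577; P(aggressive) ≈ 0.1931, P(balanced) ≈ 0.3243, P(conservative) ≈ 0.4826
After 'fold-or-call': normaliser = 0.25·0.1931 + 0.3·0.3243 + 0.75·0.4826; P(aggressive) ≈ 0.0951, P(balanced) ≈ 0.1917, P(conservative) ≈ 0.7132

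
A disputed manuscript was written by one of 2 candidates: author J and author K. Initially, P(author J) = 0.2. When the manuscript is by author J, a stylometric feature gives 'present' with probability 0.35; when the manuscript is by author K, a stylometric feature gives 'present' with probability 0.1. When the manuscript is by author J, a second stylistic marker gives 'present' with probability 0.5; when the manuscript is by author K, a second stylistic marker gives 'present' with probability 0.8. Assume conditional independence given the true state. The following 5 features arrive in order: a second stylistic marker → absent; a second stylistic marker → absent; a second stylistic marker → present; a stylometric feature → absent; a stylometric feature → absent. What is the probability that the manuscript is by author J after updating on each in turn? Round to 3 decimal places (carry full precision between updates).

After a second stylistic marker='absent': P(author J) = 0.5·0.2000 / (0.5·0.2000 + 0.2·0.8000) ≈ 0.3846
After a second stylistic marker='absent': P(author J) = 0.5·0.3846 / (0.5·0.3846 + 0.2·0.6154) ≈ 0.6098
After a second stylistic marker='present': P(author J) = 0.5·0.6098 / (0.5·0.6098 + 0.8·0.3902) ≈ 0.4941
After a stylometric feature='absent': P(author J) = 0.65·0.4941 / (0.65·0.4941 + 0.9·0.5059) ≈ 0.4136
After a stylometric feature='absent': P(author J) = 0.65·0.4136 / (0.65·0.4136 + 0.9·0.5864) ≈ 0.3375

0.337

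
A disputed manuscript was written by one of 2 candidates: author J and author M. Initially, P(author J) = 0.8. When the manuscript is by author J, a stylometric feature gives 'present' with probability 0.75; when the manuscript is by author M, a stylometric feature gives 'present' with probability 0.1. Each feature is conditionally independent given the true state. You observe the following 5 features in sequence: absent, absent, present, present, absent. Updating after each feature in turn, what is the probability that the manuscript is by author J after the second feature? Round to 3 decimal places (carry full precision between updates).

After 'absent': P(author J) = 0.25·0.8000 / (0.25·0.8000 + 0.9·0.2000) ≈ 0.5263
After 'absent': P(author J) = 0.25·0.5263 / (0.25·0.5263 + 0.9·0.4737) ≈ 0.2358

0.236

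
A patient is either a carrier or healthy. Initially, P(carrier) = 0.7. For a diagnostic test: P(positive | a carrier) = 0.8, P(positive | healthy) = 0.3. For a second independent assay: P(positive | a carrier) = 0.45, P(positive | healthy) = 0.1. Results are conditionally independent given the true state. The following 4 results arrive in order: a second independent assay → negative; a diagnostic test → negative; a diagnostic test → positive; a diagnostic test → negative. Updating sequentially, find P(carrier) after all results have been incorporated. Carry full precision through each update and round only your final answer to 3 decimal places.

0.237

After a second independent assay='negative': P(carrier) = 0.55·0.7000 / (0.55·0.7000 + 0.9·0.3000) ≈ 0.5878
After a diagnostic test='negative': P(carrier) = 0.2·0.5878 / (0.2·0.5878 + 0.7·0.4122) ≈ 0.2895
After a diagnostic test='positive': P(carrier) = 0.8·0.2895 / (0.8·0.2895 + 0.3·0.7105) ≈ 0.5207
After a diagnostic test='negative': P(carrier) = 0.2·0.5207 / (0.2·0.5207 + 0.7·0.4793) ≈ 0.2369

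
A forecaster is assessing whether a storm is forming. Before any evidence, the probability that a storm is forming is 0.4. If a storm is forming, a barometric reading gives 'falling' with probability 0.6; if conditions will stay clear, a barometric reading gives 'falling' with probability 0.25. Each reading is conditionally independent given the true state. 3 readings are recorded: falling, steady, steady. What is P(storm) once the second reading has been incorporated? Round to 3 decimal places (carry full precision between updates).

After 'falling': P(storm) = 0.6·0.4000 / (0.6·0.4000 + 0.25·0.6000) ≈ 0.6154
After 'steady': P(storm) = 0.4·0.6154 / (0.4·0.6154 + 0.75·0.3846) ≈ 0.4604

0.460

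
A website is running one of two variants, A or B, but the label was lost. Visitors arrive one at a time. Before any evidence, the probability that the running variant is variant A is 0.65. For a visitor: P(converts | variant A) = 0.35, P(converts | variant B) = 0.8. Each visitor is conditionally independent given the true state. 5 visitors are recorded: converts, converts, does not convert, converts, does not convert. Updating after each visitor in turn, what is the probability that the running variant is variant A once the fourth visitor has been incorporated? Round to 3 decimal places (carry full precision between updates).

0.336

Apply Bayes' rule sequentially, carrying P(A) forward.
After 'converts': P(A) = 0.35·0.6500 / (0.35·0.6500 + 0.8·0.3500) ≈ 0.4483
After 'converts': P(A) = 0.35·0.4483 / (0.35·0.4483 + 0.8·0.5517) ≈ 0.2622
After 'does not convert': P(A) = 0.65·0.2622 / (0.65·0.2622 + 0.2·0.7378) ≈ 0.5360
After 'converts': P(A) = 0.35·0.5360 / (0.35·0.5360 + 0.8·0.4640) ≈ 0.3357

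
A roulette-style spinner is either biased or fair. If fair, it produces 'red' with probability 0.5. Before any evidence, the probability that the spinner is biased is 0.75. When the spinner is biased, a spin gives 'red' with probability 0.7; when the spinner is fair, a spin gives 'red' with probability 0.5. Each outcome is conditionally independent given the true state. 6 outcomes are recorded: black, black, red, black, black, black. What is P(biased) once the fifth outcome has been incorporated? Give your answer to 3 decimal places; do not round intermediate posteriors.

After 'black': P(biased) = 0.3·0.7500 / (0.3·0.7500 + 0.5·0.2500) ≈ 0.6429
After 'black': P(biased) = 0.3·0.6429 / (0.3·0.6429 + 0.5·0.3571) ≈ 0.5192
After 'red': P(biased) = 0.7·0.5192 / (0.7·0.5192 + 0.5·0.4808) ≈ 0.6019
After 'black': P(biased) = 0.3·0.6019 / (0.3·0.6019 + 0.5·0.3981) ≈ 0.4757
After 'black': P(biased) = 0.3·0.4757 / (0.3·0.4757 + 0.5·0.5243) ≈ 0.3525

0.352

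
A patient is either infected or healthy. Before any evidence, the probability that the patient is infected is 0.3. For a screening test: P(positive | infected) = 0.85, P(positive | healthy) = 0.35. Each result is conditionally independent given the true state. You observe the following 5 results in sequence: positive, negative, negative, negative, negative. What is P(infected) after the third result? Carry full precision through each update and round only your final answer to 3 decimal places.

0.053

After 'positive': P(infected) = 0.85·0.3000 / (0.85·0.3000 + 0.35·0.7000) ≈ 0.5100
After 'negative': P(infected) = 0.15·0.5100 / (0.15·0.5100 + 0.65·0.4900) ≈ 0.1937
After 'negative': P(infected) = 0.15·0.1937 / (0.15·0.1937 + 0.65·0.8063) ≈ 0.0525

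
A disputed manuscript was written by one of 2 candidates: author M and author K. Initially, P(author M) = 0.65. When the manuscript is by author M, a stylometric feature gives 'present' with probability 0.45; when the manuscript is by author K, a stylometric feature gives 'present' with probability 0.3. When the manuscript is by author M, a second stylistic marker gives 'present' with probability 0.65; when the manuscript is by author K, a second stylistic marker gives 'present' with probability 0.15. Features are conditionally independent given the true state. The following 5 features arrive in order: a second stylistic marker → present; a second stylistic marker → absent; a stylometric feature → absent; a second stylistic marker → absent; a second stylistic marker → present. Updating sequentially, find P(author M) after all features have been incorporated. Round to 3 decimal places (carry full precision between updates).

Each posterior becomes the prior for the next update.
After a second stylistic marker='present': P(author M) = 0.65·0.6500 / (0.65·0.6500 + 0.15·0.3500) ≈ 0.8895
After a second stylistic marker='absent': P(author M) = 0.35·0.8895 / (0.35·0.8895 + 0.85·0.1105) ≈ 0.7682
After a stylometric feature='absent': P(author M) = 0.55·0.7682 / (0.55·0.7682 + 0.7·0.2318) ≈ 0.7225
After a second stylistic marker='absent': P(author M) = 0.35·0.7225 / (0.35·0.7225 + 0.85·0.2775) ≈ 0.5174
After a second stylistic marker='present': P(author M) = 0.65·0.5174 / (0.65·0.5174 + 0.15·0.4826) ≈ 0.8229

0.823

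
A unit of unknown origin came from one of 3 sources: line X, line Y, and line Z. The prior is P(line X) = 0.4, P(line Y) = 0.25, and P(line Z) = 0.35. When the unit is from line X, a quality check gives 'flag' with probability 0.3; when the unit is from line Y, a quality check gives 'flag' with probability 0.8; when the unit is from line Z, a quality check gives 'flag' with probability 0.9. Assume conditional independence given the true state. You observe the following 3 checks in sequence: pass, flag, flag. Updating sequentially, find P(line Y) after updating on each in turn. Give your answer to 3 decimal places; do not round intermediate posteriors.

0.374

After 'pass': normaliser = 0.7·0.4000 + 0.2·0.2500 + 0.1·0.3500; P(line X) ≈ 0.7671, P(line Y) ≈ 0.1370, P(line Z) ≈ 0.0959
After 'flag': normaliser = 0.3·0.7671 + 0.8·0.1370 + 0.9·0.0959; P(line X) ≈ 0.5402, P(line Y) ≈ 0.2572, P(line Z) ≈ 0.2026
After 'flag': normaliser = 0.3·0.5402 + 0.8·0.2572 + 0.9·0.2026; P(line X) ≈ 0.2946, P(line Y) ≈ 0.3741, P(line Z) ≈ 0.3314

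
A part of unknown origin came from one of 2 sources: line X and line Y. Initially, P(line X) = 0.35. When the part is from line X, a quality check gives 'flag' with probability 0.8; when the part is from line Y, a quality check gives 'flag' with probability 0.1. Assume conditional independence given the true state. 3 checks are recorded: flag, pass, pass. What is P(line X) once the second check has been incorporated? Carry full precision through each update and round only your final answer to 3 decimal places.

Each posterior becomes the prior for the next update.
After 'flag': P(line X) = 0.8·0.3500 / (0.8·0.3500 + 0.1·0.6500) ≈ 0.8116
After 'pass': P(line X) = 0.2·0.8116 / (0.2·0.8116 + 0.9·0.1884) ≈ 0.4891

0.489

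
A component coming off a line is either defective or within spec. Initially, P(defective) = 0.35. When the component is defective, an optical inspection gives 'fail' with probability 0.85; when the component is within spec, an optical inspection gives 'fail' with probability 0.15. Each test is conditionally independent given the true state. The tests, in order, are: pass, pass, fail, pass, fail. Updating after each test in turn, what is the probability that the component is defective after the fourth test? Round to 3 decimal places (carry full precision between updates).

After 'pass': P(defective) = 0.15·0.3500 / (0.15·0.3500 + 0.85·0.6500) ≈ 0.0868
After 'pass': P(defective) = 0.15·0.0868 / (0.15·0.0868 + 0.85·0.9132) ≈ 0.0165
After 'fail': P(defective) = 0.85·0.0165 / (0.85·0.0165 + 0.15·0.9835) ≈ 0.0868
After 'pass': P(defective) = 0.15·0.0868 / (0.15·0.0868 + 0.85·0.9132) ≈ 0.0165

0.016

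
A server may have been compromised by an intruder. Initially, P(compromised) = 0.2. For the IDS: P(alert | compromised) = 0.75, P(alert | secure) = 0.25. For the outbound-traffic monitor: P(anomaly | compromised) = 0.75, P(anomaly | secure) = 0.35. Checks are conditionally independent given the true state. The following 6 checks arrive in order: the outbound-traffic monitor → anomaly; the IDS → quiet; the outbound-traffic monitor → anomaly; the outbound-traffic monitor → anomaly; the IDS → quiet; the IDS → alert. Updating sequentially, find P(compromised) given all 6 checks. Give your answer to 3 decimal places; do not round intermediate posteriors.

After the outbound-traffic monitor='anomaly': P(compromised) = 0.75·0.2000 / (0.75·0.2000 + 0.35·0.8000) ≈ 0.3488
After the IDS='quiet': P(compromised) = 0.25·0.3488 / (0.25·0.3488 + 0.75·0.6512) ≈ 0.1515
After the outbound-traffic monitor='anomaly': P(compromised) = 0.75·0.1515 / (0.75·0.1515 + 0.35·0.8485) ≈ 0.2768
After the outbound-traffic monitor='anomaly': P(compromised) = 0.75·0.2768 / (0.75·0.2768 + 0.35·0.7232) ≈ 0.4505
After the IDS='quiet': P(compromised) = 0.25·0.4505 / (0.25·0.4505 + 0.75·0.5495) ≈ 0.2147
After the IDS='alert': P(compromised) = 0.75·0.2147 / (0.75·0.2147 + 0.25·0.7853) ≈ 0.4505

0.451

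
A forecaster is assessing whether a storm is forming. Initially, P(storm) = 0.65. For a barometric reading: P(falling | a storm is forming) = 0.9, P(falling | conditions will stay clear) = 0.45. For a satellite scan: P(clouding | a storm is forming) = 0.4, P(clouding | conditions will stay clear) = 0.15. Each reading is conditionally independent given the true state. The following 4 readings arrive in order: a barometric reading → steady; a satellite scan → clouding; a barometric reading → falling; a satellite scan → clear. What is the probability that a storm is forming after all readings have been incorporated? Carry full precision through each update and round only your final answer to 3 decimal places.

0.560

Apply Bayes' rule sequentially, carrying P(storm) forward.
After a barometric reading='steady': P(storm) = 0.1·0.6500 / (0.1·0.6500 + 0.55·0.3500) ≈ 0.2524
After a satellite scan='clouding': P(storm) = 0.4·0.2524 / (0.4·0.2524 + 0.15·0.7476) ≈ 0.4738
After a barometric reading='falling': P(storm) = 0.9·0.4738 / (0.9·0.4738 + 0.45·0.5262) ≈ 0.6430
After a satellite scan='clear': P(storm) = 0.6·0.6430 / (0.6·0.6430 + 0.85·0.3570) ≈ 0.5597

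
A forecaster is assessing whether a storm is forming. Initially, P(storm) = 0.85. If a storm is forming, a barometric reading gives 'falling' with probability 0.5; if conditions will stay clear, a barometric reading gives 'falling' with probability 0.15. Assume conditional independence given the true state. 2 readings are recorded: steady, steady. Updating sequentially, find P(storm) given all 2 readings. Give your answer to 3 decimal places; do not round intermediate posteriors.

0.662

After 'steady': P(storm) = 0.5·0.8500 / (0.5·0.8500 + 0.85·0.1500) ≈ 0.7692
After 'steady': P(storm) = 0.5·0.7692 / (0.5·0.7692 + 0.85·0.2308) ≈ 0.6623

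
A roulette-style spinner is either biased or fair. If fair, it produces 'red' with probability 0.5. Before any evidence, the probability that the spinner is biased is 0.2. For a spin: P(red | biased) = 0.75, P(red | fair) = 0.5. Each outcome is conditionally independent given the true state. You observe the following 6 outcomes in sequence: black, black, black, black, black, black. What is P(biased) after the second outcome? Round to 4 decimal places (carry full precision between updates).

After 'black': P(biased) = 0.25·0.2000 / (0.25·0.2000 + 0.5·0.8000) ≈ 0.1111
After 'black': P(biased) = 0.25·0.1111 / (0.25·0.1111 + 0.5·0.8889) ≈ 0.0588

0.0588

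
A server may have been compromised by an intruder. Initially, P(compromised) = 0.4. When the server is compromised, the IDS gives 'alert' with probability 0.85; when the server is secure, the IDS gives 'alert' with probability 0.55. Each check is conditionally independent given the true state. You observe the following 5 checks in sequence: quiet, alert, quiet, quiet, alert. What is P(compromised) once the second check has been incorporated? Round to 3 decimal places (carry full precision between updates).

0.256

After 'quiet': P(compromised) = 0.15·0.4000 / (0.15·0.4000 + 0.45·0.6000) ≈ 0.1818
After 'alert': P(compromised) = 0.85·0.1818 / (0.85·0.1818 + 0.55·0.8182) ≈ 0.2556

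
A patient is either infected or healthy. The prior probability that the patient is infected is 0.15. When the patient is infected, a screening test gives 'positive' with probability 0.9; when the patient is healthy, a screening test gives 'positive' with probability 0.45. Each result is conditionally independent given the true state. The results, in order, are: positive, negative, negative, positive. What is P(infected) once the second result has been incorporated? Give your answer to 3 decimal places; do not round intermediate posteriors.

After 'positive': P(infected) = 0.9·0.1500 / (0.9·0.1500 + 0.45·0.8500) ≈ 0.2609
After 'negative': P(infected) = 0.1·0.2609 / (0.1·0.2609 + 0.55·0.7391) ≈ 0.0603

0.060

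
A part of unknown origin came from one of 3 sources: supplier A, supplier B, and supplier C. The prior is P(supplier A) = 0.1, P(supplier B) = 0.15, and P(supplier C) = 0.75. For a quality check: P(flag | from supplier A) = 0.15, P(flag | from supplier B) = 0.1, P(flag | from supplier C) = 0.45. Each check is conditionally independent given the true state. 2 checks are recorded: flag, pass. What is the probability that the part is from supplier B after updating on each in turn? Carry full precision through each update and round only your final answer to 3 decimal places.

After 'flag': normaliser = 0.15·0.1000 + 0.1·0.1500 + 0.45·0.7500; P(supplier A) ≈ 0.0408, P(supplier B) ≈ 0.0408, P(supplier C) ≈ 0.9184
After 'pass': normaliser = 0.85·0.0408 + 0.9·0.0408 + 0.55·0.9184; P(supplier A) ≈ 0.0602, P(supplier B) ≈ 0.0637, P(supplier C) ≈ 0.8761

0.064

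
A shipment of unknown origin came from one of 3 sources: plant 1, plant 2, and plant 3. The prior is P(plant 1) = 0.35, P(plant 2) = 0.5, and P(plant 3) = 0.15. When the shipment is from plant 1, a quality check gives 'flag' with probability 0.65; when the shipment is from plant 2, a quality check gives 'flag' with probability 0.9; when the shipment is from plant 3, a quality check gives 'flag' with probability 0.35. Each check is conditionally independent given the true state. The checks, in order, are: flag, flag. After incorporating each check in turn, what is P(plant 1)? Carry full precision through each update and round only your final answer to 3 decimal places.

0.259

After 'flag': normaliser = 0.65·0.3500 + 0.9·0.5000 + 0.35·0.1500; P(plant 1) ≈ 0.3116, P(plant 2) ≈ 0.6164, P(plant 3) ≈ 0.0719
After 'flag': normaliser = 0.65·0.3116 + 0.9·0.6164 + 0.35·0.0719; P(plant 1) ≈ 0.2589, P(plant 2) ≈ 0.7090, P(plant 3) ≈ 0.0322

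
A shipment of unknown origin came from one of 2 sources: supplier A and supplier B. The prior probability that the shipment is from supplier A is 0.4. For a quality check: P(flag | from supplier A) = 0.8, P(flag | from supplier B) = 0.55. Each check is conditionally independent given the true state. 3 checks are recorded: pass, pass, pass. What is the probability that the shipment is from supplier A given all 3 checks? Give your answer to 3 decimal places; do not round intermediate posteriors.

After 'pass': P(supplier A) = 0.2·0.4000 / (0.2·0.4000 + 0.45·0.6000) ≈ 0.2286
After 'pass': P(supplier A) = 0.2·0.2286 / (0.2·0.2286 + 0.45·0.7714) ≈ 0.1164
After 'pass': P(supplier A) = 0.2·0.1164 / (0.2·0.1164 + 0.45·0.8836) ≈ 0.0553

0.055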